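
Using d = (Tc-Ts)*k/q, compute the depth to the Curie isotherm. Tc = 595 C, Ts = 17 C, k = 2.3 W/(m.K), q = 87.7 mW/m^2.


T_Curie - T_surf = 595 - 17 = 578 C
Convert q to W/m^2: 87.7 mW/m^2 = 0.0877 W/m^2
d = 578 * 2.3 / 0.0877 = 15158.49 m

15158.49


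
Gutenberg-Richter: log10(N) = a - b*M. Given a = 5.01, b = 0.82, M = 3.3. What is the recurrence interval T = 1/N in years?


log10(N) = 5.01 - 0.82*3.3 = 2.304
N = 10^2.304 = 201.372425
T = 1/N = 1/201.372425 = 0.005 years

0.005


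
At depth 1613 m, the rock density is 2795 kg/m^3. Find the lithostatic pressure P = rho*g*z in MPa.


P = rho * g * z / 1e6
= 2795 * 9.81 * 1613 / 1e6
= 44226766.35 / 1e6
= 44.2268 MPa

44.2268


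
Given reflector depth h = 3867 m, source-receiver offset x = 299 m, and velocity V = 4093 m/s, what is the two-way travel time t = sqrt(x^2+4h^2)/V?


x^2 + 4h^2 = 299^2 + 4*3867^2 = 89401 + 59814756 = 59904157
sqrt(59904157) = 7739.7776
t = 7739.7776 / 4093 = 1.891 s

1.891


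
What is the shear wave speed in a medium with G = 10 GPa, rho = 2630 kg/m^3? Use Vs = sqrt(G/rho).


Convert G to Pa: G = 10e9 Pa
Compute G/rho = 10e9 / 2630 = 3802281.3688
Vs = sqrt(3802281.3688) = 1949.94 m/s

1949.94


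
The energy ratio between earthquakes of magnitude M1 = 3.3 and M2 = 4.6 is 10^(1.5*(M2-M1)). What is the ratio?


M2 - M1 = 4.6 - 3.3 = 1.3
1.5 * 1.3 = 1.95
ratio = 10^1.95 = 89.13

89.13


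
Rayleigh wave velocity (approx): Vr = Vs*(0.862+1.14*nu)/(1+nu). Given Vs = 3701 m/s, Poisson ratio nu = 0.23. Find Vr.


Numerator factor = 0.862 + 1.14*0.23 = 1.1242
Denominator = 1 + 0.23 = 1.23
Vr = 3701 * 1.1242 / 1.23 = 3382.65 m/s

3382.65


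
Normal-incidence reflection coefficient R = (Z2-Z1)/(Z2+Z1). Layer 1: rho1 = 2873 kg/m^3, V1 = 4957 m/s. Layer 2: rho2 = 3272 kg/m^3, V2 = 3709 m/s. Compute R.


Z1 = 2873 * 4957 = 14241461
Z2 = 3272 * 3709 = 12135848
R = (12135848 - 14241461) / (12135848 + 14241461) = -2105613 / 26377309 = -0.0798

-0.0798


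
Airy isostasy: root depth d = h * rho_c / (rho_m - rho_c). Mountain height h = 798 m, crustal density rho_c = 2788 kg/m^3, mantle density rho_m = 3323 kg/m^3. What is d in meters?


rho_m - rho_c = 3323 - 2788 = 535
d = 798 * 2788 / 535
= 2224824 / 535
= 4158.55 m

4158.55


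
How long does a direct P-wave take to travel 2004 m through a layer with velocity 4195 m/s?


t = x / V
= 2004 / 4195
= 0.4777 s

0.4777


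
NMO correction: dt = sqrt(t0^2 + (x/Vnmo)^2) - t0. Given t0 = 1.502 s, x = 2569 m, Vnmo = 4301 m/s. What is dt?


x/Vnmo = 2569/4301 = 0.597303
(x/Vnmo)^2 = 0.356771
t0^2 = 2.256004
sqrt(2.256004 + 0.356771) = 1.616408
dt = 1.616408 - 1.502 = 0.114408

0.114408


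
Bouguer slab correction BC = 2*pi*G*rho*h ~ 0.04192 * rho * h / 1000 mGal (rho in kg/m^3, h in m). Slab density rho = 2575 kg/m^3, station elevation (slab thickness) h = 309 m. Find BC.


BC = 0.04192 * rho * h / 1000
= 0.04192 * 2575 * 309 / 1000
= 33.3547 mGal

33.3547


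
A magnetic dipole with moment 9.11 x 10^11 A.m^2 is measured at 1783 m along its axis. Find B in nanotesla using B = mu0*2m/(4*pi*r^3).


m = 9.11 x 10^11 = 911000000000 A.m^2
2m = 1822000000000 A.m^2
r^3 = 1783^3 = 5668315687
B = (4pi*10^-7) * 1822000000000 / (4*pi * 5668315687) * 1e9
= 2289592.725936 / 71230155682.03 * 1e9
= 32143.5873 nT

32143.5873


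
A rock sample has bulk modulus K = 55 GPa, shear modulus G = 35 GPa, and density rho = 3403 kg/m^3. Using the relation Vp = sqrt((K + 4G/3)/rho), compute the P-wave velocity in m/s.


First compute the effective modulus:
K + 4G/3 = 55e9 + 4*35e9/3 = 101666666666.67 Pa
Then divide by density:
101666666666.67 / 3403 = 29875599.9608 Pa/(kg/m^3)
Take the square root:
Vp = sqrt(29875599.9608) = 5465.86 m/s

5465.86


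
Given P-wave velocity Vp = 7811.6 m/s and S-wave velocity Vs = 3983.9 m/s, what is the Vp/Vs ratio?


Vp/Vs = 7811.6 / 3983.9
= 1.9608

1.9608


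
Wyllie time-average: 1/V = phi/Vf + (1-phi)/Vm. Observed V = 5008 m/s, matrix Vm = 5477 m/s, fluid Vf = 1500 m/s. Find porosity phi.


1/V - 1/Vm = 1/5008 - 1/5477 = 1.71e-05
1/Vf - 1/Vm = 1/1500 - 1/5477 = 0.00048408
phi = 1.71e-05 / 0.00048408 = 0.0353

0.0353


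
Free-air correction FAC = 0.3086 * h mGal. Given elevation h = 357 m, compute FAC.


FAC = 0.3086 * h
= 0.3086 * 357
= 110.1702 mGal

110.1702


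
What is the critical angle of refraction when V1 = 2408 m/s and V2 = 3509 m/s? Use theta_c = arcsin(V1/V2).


V1/V2 = 2408/3509 = 0.686235
theta_c = arcsin(0.686235) = 43.3328 degrees

43.3328


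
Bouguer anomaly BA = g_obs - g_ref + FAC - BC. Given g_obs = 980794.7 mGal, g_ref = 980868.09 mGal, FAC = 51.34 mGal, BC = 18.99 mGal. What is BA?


BA = g_obs - g_ref + FAC - BC
= 980794.7 - 980868.09 + 51.34 - 18.99
= -41.04 mGal

-41.04


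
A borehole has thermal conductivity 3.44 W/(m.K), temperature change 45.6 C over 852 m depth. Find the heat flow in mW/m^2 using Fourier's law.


q = k * dT / dz * 1000
= 3.44 * 45.6 / 852 * 1000
= 0.184113 * 1000
= 184.1127 mW/m^2

184.1127


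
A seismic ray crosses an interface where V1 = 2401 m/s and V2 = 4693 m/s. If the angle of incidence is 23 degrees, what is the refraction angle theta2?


sin(theta1) = sin(23 deg) = 0.390731
sin(theta2) = V2/V1 * sin(theta1) = 4693/2401 * 0.390731 = 0.763724
theta2 = arcsin(0.763724) = 49.7936 degrees

49.7936


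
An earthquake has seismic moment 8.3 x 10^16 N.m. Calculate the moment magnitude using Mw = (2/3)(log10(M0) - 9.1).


log10(M0) = log10(8.3 x 10^16) = 16.9191
Mw = 2/3 * (16.9191 - 9.1)
= 2/3 * 7.8191
= 5.21

5.21


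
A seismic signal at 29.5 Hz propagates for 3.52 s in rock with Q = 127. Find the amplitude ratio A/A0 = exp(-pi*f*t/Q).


pi*f*t/Q = pi*29.5*3.52/127 = 2.568685
A/A0 = exp(-2.568685) = 0.076636

0.076636


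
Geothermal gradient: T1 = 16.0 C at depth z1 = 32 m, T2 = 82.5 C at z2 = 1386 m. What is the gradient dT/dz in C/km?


dT = 82.5 - 16.0 = 66.5 C
dz = 1386 - 32 = 1354 m
gradient = dT/dz * 1000 = 66.5/1354 * 1000 = 49.1137 C/km

49.1137


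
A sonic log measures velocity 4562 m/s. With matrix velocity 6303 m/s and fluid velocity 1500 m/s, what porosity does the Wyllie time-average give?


1/V - 1/Vm = 1/4562 - 1/6303 = 6.055e-05
1/Vf - 1/Vm = 1/1500 - 1/6303 = 0.00050801
phi = 6.055e-05 / 0.00050801 = 0.1192

0.1192


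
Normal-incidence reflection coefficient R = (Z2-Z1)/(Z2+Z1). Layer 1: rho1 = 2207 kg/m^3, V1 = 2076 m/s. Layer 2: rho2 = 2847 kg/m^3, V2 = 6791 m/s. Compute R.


Z1 = 2207 * 2076 = 4581732
Z2 = 2847 * 6791 = 19333977
R = (19333977 - 4581732) / (19333977 + 4581732) = 14752245 / 23915709 = 0.6168

0.6168


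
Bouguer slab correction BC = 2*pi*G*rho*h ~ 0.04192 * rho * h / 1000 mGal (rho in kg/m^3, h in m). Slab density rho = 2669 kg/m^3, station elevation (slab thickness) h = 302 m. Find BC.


BC = 0.04192 * rho * h / 1000
= 0.04192 * 2669 * 302 / 1000
= 33.7891 mGal

33.7891


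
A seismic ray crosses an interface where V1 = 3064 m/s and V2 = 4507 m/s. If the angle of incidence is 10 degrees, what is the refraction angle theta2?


sin(theta1) = sin(10 deg) = 0.173648
sin(theta2) = V2/V1 * sin(theta1) = 4507/3064 * 0.173648 = 0.255428
theta2 = arcsin(0.255428) = 14.799 degrees

14.799


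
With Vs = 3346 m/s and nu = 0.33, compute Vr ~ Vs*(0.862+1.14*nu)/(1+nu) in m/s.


Numerator factor = 0.862 + 1.14*0.33 = 1.2382
Denominator = 1 + 0.33 = 1.33
Vr = 3346 * 1.2382 / 1.33 = 3115.05 m/s

3115.05


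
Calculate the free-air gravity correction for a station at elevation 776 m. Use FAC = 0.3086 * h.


FAC = 0.3086 * h
= 0.3086 * 776
= 239.4736 mGal

239.4736


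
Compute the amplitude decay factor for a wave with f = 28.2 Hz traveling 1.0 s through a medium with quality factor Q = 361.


pi*f*t/Q = pi*28.2*1.0/361 = 0.24541
A/A0 = exp(-0.24541) = 0.782384

0.782384


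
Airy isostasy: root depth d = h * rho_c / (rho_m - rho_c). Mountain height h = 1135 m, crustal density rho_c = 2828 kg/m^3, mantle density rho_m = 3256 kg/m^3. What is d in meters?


rho_m - rho_c = 3256 - 2828 = 428
d = 1135 * 2828 / 428
= 3209780 / 428
= 7499.49 m

7499.49


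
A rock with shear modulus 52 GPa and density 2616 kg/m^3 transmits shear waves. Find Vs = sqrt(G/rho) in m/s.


Convert G to Pa: G = 52e9 Pa
Compute G/rho = 52e9 / 2616 = 19877675.841
Vs = sqrt(19877675.841) = 4458.44 m/s

4458.44


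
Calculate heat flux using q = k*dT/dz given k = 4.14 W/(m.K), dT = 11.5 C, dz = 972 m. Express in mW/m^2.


q = k * dT / dz * 1000
= 4.14 * 11.5 / 972 * 1000
= 0.048981 * 1000
= 48.9815 mW/m^2

48.9815


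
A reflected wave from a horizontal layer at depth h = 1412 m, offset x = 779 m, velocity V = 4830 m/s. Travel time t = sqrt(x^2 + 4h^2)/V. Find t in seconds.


x^2 + 4h^2 = 779^2 + 4*1412^2 = 606841 + 7974976 = 8581817
sqrt(8581817) = 2929.4738
t = 2929.4738 / 4830 = 0.6065 s

0.6065


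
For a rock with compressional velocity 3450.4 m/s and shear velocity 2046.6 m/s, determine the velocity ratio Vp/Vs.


Vp/Vs = 3450.4 / 2046.6
= 1.6859

1.6859


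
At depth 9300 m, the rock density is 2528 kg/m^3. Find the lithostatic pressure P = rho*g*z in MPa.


P = rho * g * z / 1e6
= 2528 * 9.81 * 9300 / 1e6
= 230637024.0 / 1e6
= 230.637 MPa

230.637


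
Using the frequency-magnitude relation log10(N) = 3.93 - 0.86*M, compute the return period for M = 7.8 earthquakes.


log10(N) = 3.93 - 0.86*7.8 = -2.778
N = 10^-2.778 = 0.001667
T = 1/N = 1/0.001667 = 599.7911 years

599.7911


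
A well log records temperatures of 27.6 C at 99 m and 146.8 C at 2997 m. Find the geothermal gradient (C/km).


dT = 146.8 - 27.6 = 119.2 C
dz = 2997 - 99 = 2898 m
gradient = dT/dz * 1000 = 119.2/2898 * 1000 = 41.1318 C/km

41.1318


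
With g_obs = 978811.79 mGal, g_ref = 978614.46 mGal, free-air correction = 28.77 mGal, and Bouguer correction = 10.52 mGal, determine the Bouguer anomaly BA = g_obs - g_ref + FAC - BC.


BA = g_obs - g_ref + FAC - BC
= 978811.79 - 978614.46 + 28.77 - 10.52
= 215.58 mGal

215.58


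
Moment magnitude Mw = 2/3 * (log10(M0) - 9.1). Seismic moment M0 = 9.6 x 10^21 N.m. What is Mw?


log10(M0) = log10(9.6 x 10^21) = 21.9823
Mw = 2/3 * (21.9823 - 9.1)
= 2/3 * 12.8823
= 8.59

8.59


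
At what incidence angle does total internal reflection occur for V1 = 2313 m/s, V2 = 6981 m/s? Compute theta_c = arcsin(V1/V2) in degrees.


V1/V2 = 2313/6981 = 0.331328
theta_c = arcsin(0.331328) = 19.3494 degrees

19.3494


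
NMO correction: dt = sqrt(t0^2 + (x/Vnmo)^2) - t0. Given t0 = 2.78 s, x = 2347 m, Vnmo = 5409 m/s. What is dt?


x/Vnmo = 2347/5409 = 0.433906
(x/Vnmo)^2 = 0.188275
t0^2 = 7.7284
sqrt(7.7284 + 0.188275) = 2.813659
dt = 2.813659 - 2.78 = 0.033659

0.033659


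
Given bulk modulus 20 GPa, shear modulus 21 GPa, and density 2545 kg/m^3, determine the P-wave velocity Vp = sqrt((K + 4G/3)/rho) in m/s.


First compute the effective modulus:
K + 4G/3 = 20e9 + 4*21e9/3 = 48000000000.0 Pa
Then divide by density:
48000000000.0 / 2545 = 18860510.8055 Pa/(kg/m^3)
Take the square root:
Vp = sqrt(18860510.8055) = 4342.87 m/s

4342.87


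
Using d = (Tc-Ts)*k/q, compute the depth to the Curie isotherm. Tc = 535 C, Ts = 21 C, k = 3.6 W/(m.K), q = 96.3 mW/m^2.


T_Curie - T_surf = 535 - 21 = 514 C
Convert q to W/m^2: 96.3 mW/m^2 = 0.0963 W/m^2
d = 514 * 3.6 / 0.0963 = 19214.95 m

19214.95


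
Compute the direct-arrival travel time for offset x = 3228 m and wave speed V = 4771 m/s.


t = x / V
= 3228 / 4771
= 0.6766 s

0.6766


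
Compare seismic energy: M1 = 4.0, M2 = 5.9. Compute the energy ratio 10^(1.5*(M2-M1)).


M2 - M1 = 5.9 - 4.0 = 1.9
1.5 * 1.9 = 2.85
ratio = 10^2.85 = 707.95

707.95


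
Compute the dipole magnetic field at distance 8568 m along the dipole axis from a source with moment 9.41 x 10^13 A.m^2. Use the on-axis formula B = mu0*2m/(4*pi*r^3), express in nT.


m = 9.41 x 10^13 = 94100000000000 A.m^2
2m = 188200000000000 A.m^2
r^3 = 8568^3 = 628982226432
B = (4pi*10^-7) * 188200000000000 / (4*pi * 628982226432) * 1e9
= 236499094.96224 / 7904023767189.29 * 1e9
= 29921.3542 nT

29921.3542


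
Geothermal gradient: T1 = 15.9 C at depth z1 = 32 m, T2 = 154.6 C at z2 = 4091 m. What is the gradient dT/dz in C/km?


dT = 154.6 - 15.9 = 138.7 C
dz = 4091 - 32 = 4059 m
gradient = dT/dz * 1000 = 138.7/4059 * 1000 = 34.171 C/km

34.171


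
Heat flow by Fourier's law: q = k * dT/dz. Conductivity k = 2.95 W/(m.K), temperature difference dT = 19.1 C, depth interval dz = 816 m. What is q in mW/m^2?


q = k * dT / dz * 1000
= 2.95 * 19.1 / 816 * 1000
= 0.06905 * 1000
= 69.0502 mW/m^2

69.0502


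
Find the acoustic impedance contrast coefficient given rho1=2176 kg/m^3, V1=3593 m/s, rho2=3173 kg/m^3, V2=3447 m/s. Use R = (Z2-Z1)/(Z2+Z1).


Z1 = 2176 * 3593 = 7818368
Z2 = 3173 * 3447 = 10937331
R = (10937331 - 7818368) / (10937331 + 7818368) = 3118963 / 18755699 = 0.1663

0.1663


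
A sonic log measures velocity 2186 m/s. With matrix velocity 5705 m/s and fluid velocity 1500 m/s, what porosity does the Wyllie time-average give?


1/V - 1/Vm = 1/2186 - 1/5705 = 0.00028217
1/Vf - 1/Vm = 1/1500 - 1/5705 = 0.00049138
phi = 0.00028217 / 0.00049138 = 0.5742

0.5742


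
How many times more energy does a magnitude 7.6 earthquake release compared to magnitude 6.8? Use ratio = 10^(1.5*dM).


M2 - M1 = 7.6 - 6.8 = 0.8
1.5 * 0.8 = 1.2
ratio = 10^1.2 = 15.85

15.85


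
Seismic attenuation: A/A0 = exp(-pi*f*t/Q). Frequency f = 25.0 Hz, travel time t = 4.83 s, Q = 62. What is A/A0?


pi*f*t/Q = pi*25.0*4.83/62 = 6.118505
A/A0 = exp(-6.118505) = 0.002202

0.002202


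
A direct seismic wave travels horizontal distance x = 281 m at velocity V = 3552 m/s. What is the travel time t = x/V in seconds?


t = x / V
= 281 / 3552
= 0.0791 s

0.0791


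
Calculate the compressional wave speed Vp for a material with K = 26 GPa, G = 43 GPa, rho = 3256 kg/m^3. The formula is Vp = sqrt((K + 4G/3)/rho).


First compute the effective modulus:
K + 4G/3 = 26e9 + 4*43e9/3 = 83333333333.33 Pa
Then divide by density:
83333333333.33 / 3256 = 25593775.5938 Pa/(kg/m^3)
Take the square root:
Vp = sqrt(25593775.5938) = 5059.03 m/s

5059.03


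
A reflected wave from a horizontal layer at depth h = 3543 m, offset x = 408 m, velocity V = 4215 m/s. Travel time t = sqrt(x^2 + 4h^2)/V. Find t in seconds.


x^2 + 4h^2 = 408^2 + 4*3543^2 = 166464 + 50211396 = 50377860
sqrt(50377860) = 7097.7363
t = 7097.7363 / 4215 = 1.6839 s

1.6839


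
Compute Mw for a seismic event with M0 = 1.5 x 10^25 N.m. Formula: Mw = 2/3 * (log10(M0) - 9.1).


log10(M0) = log10(1.5 x 10^25) = 25.1761
Mw = 2/3 * (25.1761 - 9.1)
= 2/3 * 16.0761
= 10.72

10.72


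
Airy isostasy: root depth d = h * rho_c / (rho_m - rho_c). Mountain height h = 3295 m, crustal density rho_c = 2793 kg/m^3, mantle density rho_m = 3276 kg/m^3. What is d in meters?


rho_m - rho_c = 3276 - 2793 = 483
d = 3295 * 2793 / 483
= 9202935 / 483
= 19053.7 m

19053.7


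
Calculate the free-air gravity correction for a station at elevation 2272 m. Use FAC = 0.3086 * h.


FAC = 0.3086 * h
= 0.3086 * 2272
= 701.1392 mGal

701.1392


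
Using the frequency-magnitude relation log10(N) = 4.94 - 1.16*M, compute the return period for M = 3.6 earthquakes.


log10(N) = 4.94 - 1.16*3.6 = 0.764
N = 10^0.764 = 5.807644
T = 1/N = 1/5.807644 = 0.1722 years

0.1722


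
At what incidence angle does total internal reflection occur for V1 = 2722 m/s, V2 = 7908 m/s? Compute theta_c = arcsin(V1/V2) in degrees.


V1/V2 = 2722/7908 = 0.344208
theta_c = arcsin(0.344208) = 20.1335 degrees

20.1335


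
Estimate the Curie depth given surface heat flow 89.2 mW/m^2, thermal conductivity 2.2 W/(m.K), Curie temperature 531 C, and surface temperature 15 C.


T_Curie - T_surf = 531 - 15 = 516 C
Convert q to W/m^2: 89.2 mW/m^2 = 0.0892 W/m^2
d = 516 * 2.2 / 0.0892 = 12726.46 m

12726.46


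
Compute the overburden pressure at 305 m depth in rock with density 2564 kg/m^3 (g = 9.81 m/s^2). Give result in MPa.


P = rho * g * z / 1e6
= 2564 * 9.81 * 305 / 1e6
= 7671616.2 / 1e6
= 7.6716 MPa

7.6716


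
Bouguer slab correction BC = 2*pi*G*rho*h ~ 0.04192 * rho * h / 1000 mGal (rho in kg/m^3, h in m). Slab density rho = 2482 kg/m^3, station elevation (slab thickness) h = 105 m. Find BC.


BC = 0.04192 * rho * h / 1000
= 0.04192 * 2482 * 105 / 1000
= 10.9248 mGal

10.9248


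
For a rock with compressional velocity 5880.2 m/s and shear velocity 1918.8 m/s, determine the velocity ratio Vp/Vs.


Vp/Vs = 5880.2 / 1918.8
= 3.0645

3.0645


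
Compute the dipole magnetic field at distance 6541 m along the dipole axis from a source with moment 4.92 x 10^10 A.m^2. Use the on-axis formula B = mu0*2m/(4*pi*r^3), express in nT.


m = 4.92 x 10^10 = 49200000000 A.m^2
2m = 98400000000 A.m^2
r^3 = 6541^3 = 279854598421
B = (4pi*10^-7) * 98400000000 / (4*pi * 279854598421) * 1e9
= 123653.086845 / 3516756601890.94 * 1e9
= 35.1611 nT

35.1611


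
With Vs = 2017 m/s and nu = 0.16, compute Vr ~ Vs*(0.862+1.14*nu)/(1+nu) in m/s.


Numerator factor = 0.862 + 1.14*0.16 = 1.0444
Denominator = 1 + 0.16 = 1.16
Vr = 2017 * 1.0444 / 1.16 = 1816.0 m/s

1816.0


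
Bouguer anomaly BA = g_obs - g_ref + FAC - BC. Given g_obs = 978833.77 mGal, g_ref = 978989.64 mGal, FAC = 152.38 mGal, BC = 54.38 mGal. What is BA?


BA = g_obs - g_ref + FAC - BC
= 978833.77 - 978989.64 + 152.38 - 54.38
= -57.87 mGal

-57.87


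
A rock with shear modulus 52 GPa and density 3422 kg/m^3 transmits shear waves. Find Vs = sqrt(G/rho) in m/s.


Convert G to Pa: G = 52e9 Pa
Compute G/rho = 52e9 / 3422 = 15195791.9345
Vs = sqrt(15195791.9345) = 3898.18 m/s

3898.18


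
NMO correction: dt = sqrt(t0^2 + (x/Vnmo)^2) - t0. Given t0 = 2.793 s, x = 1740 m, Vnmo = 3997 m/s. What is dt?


x/Vnmo = 1740/3997 = 0.435326
(x/Vnmo)^2 = 0.189509
t0^2 = 7.800849
sqrt(7.800849 + 0.189509) = 2.826722
dt = 2.826722 - 2.793 = 0.033722

0.033722


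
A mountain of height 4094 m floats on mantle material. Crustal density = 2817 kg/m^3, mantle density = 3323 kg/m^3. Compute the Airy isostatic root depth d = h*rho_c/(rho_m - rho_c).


rho_m - rho_c = 3323 - 2817 = 506
d = 4094 * 2817 / 506
= 11532798 / 506
= 22792.09 m

22792.09


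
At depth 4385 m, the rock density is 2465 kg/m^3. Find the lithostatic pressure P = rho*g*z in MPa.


P = rho * g * z / 1e6
= 2465 * 9.81 * 4385 / 1e6
= 106036535.25 / 1e6
= 106.0365 MPa

106.0365


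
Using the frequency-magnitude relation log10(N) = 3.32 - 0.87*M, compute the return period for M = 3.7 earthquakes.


log10(N) = 3.32 - 0.87*3.7 = 0.101
N = 10^0.101 = 1.261828
T = 1/N = 1/1.261828 = 0.7925 years

0.7925


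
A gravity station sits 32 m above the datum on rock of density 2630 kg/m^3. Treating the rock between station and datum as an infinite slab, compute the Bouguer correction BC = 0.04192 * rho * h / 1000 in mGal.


BC = 0.04192 * rho * h / 1000
= 0.04192 * 2630 * 32 / 1000
= 3.528 mGal

3.528


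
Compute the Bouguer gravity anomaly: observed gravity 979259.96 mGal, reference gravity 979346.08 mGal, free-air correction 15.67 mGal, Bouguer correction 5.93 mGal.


BA = g_obs - g_ref + FAC - BC
= 979259.96 - 979346.08 + 15.67 - 5.93
= -76.38 mGal

-76.38


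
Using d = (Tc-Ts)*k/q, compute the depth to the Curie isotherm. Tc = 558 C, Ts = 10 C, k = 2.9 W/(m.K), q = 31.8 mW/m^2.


T_Curie - T_surf = 558 - 10 = 548 C
Convert q to W/m^2: 31.8 mW/m^2 = 0.0318 W/m^2
d = 548 * 2.9 / 0.0318 = 49974.84 m

49974.84


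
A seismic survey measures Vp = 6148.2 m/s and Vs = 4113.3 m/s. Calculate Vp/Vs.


Vp/Vs = 6148.2 / 4113.3
= 1.4947

1.4947


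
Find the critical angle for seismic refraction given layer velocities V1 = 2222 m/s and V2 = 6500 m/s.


V1/V2 = 2222/6500 = 0.341846
theta_c = arcsin(0.341846) = 19.9894 degrees

19.9894


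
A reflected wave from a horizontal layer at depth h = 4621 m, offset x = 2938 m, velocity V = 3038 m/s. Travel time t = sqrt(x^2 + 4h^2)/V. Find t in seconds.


x^2 + 4h^2 = 2938^2 + 4*4621^2 = 8631844 + 85414564 = 94046408
sqrt(94046408) = 9697.7527
t = 9697.7527 / 3038 = 3.1922 s

3.1922


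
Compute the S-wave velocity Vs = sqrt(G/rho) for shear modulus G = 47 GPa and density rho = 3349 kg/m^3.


Convert G to Pa: G = 47e9 Pa
Compute G/rho = 47e9 / 3349 = 14034040.0119
Vs = sqrt(14034040.0119) = 3746.2 m/s

3746.2


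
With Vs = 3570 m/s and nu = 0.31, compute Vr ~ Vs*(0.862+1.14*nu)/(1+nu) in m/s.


Numerator factor = 0.862 + 1.14*0.31 = 1.2154
Denominator = 1 + 0.31 = 1.31
Vr = 3570 * 1.2154 / 1.31 = 3312.2 m/s

3312.2


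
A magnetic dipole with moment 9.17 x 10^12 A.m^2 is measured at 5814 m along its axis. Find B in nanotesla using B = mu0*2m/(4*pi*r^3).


m = 9.17 x 10^12 = 9170000000000 A.m^2
2m = 18340000000000 A.m^2
r^3 = 5814^3 = 196528293144
B = (4pi*10^-7) * 18340000000000 / (4*pi * 196528293144) * 1e9
= 23046723.706735 / 2469647367854.93 * 1e9
= 9331.9897 nT

9331.9897


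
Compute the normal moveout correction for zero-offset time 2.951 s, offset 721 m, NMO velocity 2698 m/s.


x/Vnmo = 721/2698 = 0.267235
(x/Vnmo)^2 = 0.071415
t0^2 = 8.708401
sqrt(8.708401 + 0.071415) = 2.963075
dt = 2.963075 - 2.951 = 0.012075

0.012075


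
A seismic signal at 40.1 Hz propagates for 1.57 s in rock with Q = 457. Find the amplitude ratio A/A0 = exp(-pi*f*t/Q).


pi*f*t/Q = pi*40.1*1.57/457 = 0.43279
A/A0 = exp(-0.43279) = 0.648696

0.648696


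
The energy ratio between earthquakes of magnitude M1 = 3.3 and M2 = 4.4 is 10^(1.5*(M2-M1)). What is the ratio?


M2 - M1 = 4.4 - 3.3 = 1.1
1.5 * 1.1 = 1.65
ratio = 10^1.65 = 44.67

44.67


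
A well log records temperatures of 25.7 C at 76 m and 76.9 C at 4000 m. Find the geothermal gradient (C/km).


dT = 76.9 - 25.7 = 51.2 C
dz = 4000 - 76 = 3924 m
gradient = dT/dz * 1000 = 51.2/3924 * 1000 = 13.0479 C/km

13.0479


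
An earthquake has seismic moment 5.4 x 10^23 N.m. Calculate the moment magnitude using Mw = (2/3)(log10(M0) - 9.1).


log10(M0) = log10(5.4 x 10^23) = 23.7324
Mw = 2/3 * (23.7324 - 9.1)
= 2/3 * 14.6324
= 9.75

9.75


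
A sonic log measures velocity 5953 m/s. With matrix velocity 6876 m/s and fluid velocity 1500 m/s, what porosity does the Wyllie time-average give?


1/V - 1/Vm = 1/5953 - 1/6876 = 2.255e-05
1/Vf - 1/Vm = 1/1500 - 1/6876 = 0.00052123
phi = 2.255e-05 / 0.00052123 = 0.0433

0.0433


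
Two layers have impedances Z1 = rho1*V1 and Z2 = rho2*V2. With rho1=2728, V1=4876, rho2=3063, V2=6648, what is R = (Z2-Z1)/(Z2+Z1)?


Z1 = 2728 * 4876 = 13301728
Z2 = 3063 * 6648 = 20362824
R = (20362824 - 13301728) / (20362824 + 13301728) = 7061096 / 33664552 = 0.2097

0.2097


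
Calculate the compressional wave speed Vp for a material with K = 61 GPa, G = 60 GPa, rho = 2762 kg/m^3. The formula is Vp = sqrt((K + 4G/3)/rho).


First compute the effective modulus:
K + 4G/3 = 61e9 + 4*60e9/3 = 141000000000.0 Pa
Then divide by density:
141000000000.0 / 2762 = 51049963.7944 Pa/(kg/m^3)
Take the square root:
Vp = sqrt(51049963.7944) = 7144.93 m/s

7144.93


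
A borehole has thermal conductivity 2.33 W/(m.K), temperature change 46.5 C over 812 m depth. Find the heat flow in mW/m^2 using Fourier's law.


q = k * dT / dz * 1000
= 2.33 * 46.5 / 812 * 1000
= 0.13343 * 1000
= 133.4298 mW/m^2

133.4298


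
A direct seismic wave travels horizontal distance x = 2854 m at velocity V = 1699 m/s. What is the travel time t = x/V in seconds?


t = x / V
= 2854 / 1699
= 1.6798 s

1.6798


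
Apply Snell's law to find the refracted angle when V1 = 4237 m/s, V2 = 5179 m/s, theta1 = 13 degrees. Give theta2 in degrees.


sin(theta1) = sin(13 deg) = 0.224951
sin(theta2) = V2/V1 * sin(theta1) = 5179/4237 * 0.224951 = 0.274964
theta2 = arcsin(0.274964) = 15.9599 degrees

15.9599


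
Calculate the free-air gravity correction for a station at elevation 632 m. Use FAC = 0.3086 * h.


FAC = 0.3086 * h
= 0.3086 * 632
= 195.0352 mGal

195.0352


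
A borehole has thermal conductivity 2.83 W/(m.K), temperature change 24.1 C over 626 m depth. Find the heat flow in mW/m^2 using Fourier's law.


q = k * dT / dz * 1000
= 2.83 * 24.1 / 626 * 1000
= 0.10895 * 1000
= 108.9505 mW/m^2

108.9505


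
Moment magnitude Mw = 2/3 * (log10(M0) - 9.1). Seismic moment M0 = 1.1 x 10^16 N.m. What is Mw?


log10(M0) = log10(1.1 x 10^16) = 16.0414
Mw = 2/3 * (16.0414 - 9.1)
= 2/3 * 6.9414
= 4.63

4.63


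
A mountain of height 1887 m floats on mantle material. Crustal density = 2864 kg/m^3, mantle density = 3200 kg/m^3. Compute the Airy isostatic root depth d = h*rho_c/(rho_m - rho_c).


rho_m - rho_c = 3200 - 2864 = 336
d = 1887 * 2864 / 336
= 5404368 / 336
= 16084.43 m

16084.43


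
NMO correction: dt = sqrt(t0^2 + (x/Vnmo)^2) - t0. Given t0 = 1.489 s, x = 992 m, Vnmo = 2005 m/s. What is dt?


x/Vnmo = 992/2005 = 0.494763
(x/Vnmo)^2 = 0.244791
t0^2 = 2.217121
sqrt(2.217121 + 0.244791) = 1.569048
dt = 1.569048 - 1.489 = 0.080048

0.080048


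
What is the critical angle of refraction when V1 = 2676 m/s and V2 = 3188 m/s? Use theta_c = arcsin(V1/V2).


V1/V2 = 2676/3188 = 0.839398
theta_c = arcsin(0.839398) = 57.0766 degrees

57.0766


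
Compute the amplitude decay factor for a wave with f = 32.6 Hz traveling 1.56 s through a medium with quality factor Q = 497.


pi*f*t/Q = pi*32.6*1.56/497 = 0.321466
A/A0 = exp(-0.321466) = 0.725085

0.725085


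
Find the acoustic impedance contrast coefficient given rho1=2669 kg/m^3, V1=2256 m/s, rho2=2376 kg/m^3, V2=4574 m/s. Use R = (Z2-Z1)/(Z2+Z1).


Z1 = 2669 * 2256 = 6021264
Z2 = 2376 * 4574 = 10867824
R = (10867824 - 6021264) / (10867824 + 6021264) = 4846560 / 16889088 = 0.287

0.287


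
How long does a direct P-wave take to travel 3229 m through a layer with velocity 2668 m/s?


t = x / V
= 3229 / 2668
= 1.2103 s

1.2103


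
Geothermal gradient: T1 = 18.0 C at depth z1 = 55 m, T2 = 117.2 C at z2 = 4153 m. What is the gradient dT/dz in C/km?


dT = 117.2 - 18.0 = 99.2 C
dz = 4153 - 55 = 4098 m
gradient = dT/dz * 1000 = 99.2/4098 * 1000 = 24.2069 C/km

24.2069


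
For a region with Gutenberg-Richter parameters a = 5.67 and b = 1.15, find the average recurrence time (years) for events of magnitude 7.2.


log10(N) = 5.67 - 1.15*7.2 = -2.61
N = 10^-2.61 = 0.002455
T = 1/N = 1/0.002455 = 407.3803 years

407.3803


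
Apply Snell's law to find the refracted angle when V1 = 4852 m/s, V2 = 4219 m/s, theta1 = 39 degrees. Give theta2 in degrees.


sin(theta1) = sin(39 deg) = 0.62932
sin(theta2) = V2/V1 * sin(theta1) = 4219/4852 * 0.62932 = 0.547218
theta2 = arcsin(0.547218) = 33.1764 degrees

33.1764


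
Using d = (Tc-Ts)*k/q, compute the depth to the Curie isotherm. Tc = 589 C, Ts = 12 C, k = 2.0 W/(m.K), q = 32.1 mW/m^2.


T_Curie - T_surf = 589 - 12 = 577 C
Convert q to W/m^2: 32.1 mW/m^2 = 0.0321 W/m^2
d = 577 * 2.0 / 0.0321 = 35950.16 m

35950.16


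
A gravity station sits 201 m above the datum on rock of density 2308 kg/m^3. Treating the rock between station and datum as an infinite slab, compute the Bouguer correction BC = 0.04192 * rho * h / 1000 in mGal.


BC = 0.04192 * rho * h / 1000
= 0.04192 * 2308 * 201 / 1000
= 19.447 mGal

19.447


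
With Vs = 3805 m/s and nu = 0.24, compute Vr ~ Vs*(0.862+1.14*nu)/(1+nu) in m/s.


Numerator factor = 0.862 + 1.14*0.24 = 1.1356
Denominator = 1 + 0.24 = 1.24
Vr = 3805 * 1.1356 / 1.24 = 3484.64 m/s

3484.64


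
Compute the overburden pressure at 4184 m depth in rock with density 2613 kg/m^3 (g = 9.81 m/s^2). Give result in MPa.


P = rho * g * z / 1e6
= 2613 * 9.81 * 4184 / 1e6
= 107250689.52 / 1e6
= 107.2507 MPa

107.2507


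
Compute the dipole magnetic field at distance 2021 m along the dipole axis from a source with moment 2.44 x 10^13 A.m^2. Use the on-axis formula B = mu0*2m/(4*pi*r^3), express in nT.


m = 2.44 x 10^13 = 24400000000000 A.m^2
2m = 48800000000000 A.m^2
r^3 = 2021^3 = 8254655261
B = (4pi*10^-7) * 48800000000000 / (4*pi * 8254655261) * 1e9
= 61323888.598073 / 103731057303.5 * 1e9
= 591181.5631 nT

591181.5631


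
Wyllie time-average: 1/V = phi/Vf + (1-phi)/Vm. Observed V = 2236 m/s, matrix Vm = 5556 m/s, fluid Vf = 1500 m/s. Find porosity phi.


1/V - 1/Vm = 1/2236 - 1/5556 = 0.00026724
1/Vf - 1/Vm = 1/1500 - 1/5556 = 0.00048668
phi = 0.00026724 / 0.00048668 = 0.5491

0.5491


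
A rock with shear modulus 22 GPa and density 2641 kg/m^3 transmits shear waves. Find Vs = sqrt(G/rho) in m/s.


Convert G to Pa: G = 22e9 Pa
Compute G/rho = 22e9 / 2641 = 8330177.9629
Vs = sqrt(8330177.9629) = 2886.2 m/s

2886.2


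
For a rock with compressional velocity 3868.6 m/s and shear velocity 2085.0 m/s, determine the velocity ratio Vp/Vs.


Vp/Vs = 3868.6 / 2085.0
= 1.8554

1.8554


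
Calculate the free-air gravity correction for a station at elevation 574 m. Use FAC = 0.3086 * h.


FAC = 0.3086 * h
= 0.3086 * 574
= 177.1364 mGal

177.1364


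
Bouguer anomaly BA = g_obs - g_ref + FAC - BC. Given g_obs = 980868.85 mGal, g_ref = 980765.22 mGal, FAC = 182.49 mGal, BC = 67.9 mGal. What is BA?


BA = g_obs - g_ref + FAC - BC
= 980868.85 - 980765.22 + 182.49 - 67.9
= 218.22 mGal

218.22


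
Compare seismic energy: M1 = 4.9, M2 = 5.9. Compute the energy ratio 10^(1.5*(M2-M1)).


M2 - M1 = 5.9 - 4.9 = 1.0
1.5 * 1.0 = 1.5
ratio = 10^1.5 = 31.62

31.62


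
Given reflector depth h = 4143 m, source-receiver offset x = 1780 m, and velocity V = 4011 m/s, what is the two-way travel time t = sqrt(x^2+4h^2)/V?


x^2 + 4h^2 = 1780^2 + 4*4143^2 = 3168400 + 68657796 = 71826196
sqrt(71826196) = 8475.0337
t = 8475.0337 / 4011 = 2.1129 s

2.1129


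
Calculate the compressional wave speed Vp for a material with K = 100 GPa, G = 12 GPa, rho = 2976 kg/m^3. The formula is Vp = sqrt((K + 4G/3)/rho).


First compute the effective modulus:
K + 4G/3 = 100e9 + 4*12e9/3 = 116000000000.0 Pa
Then divide by density:
116000000000.0 / 2976 = 38978494.6237 Pa/(kg/m^3)
Take the square root:
Vp = sqrt(38978494.6237) = 6243.28 m/s

6243.28


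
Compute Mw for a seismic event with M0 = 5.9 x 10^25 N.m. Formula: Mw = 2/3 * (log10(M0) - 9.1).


log10(M0) = log10(5.9 x 10^25) = 25.7709
Mw = 2/3 * (25.7709 - 9.1)
= 2/3 * 16.6709
= 11.11

11.11


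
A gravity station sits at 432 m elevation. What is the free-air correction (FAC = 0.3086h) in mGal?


FAC = 0.3086 * h
= 0.3086 * 432
= 133.3152 mGal

133.3152


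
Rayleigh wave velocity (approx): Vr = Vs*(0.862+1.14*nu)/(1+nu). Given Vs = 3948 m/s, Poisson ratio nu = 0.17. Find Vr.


Numerator factor = 0.862 + 1.14*0.17 = 1.0558
Denominator = 1 + 0.17 = 1.17
Vr = 3948 * 1.0558 / 1.17 = 3562.65 m/s

3562.65


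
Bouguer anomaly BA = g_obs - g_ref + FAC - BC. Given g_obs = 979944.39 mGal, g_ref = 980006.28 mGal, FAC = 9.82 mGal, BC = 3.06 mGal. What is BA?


BA = g_obs - g_ref + FAC - BC
= 979944.39 - 980006.28 + 9.82 - 3.06
= -55.13 mGal

-55.13


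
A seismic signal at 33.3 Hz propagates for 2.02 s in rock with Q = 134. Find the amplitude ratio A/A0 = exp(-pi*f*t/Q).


pi*f*t/Q = pi*33.3*2.02/134 = 1.577033
A/A0 = exp(-1.577033) = 0.206587

0.206587


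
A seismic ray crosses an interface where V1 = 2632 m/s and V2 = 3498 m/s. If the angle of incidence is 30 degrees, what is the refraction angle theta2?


sin(theta1) = sin(30 deg) = 0.5
sin(theta2) = V2/V1 * sin(theta1) = 3498/2632 * 0.5 = 0.664514
theta2 = arcsin(0.664514) = 41.645 degrees

41.645


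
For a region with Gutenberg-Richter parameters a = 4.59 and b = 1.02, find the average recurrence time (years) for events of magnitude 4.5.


log10(N) = 4.59 - 1.02*4.5 = 0.0
N = 10^0.0 = 1.0
T = 1/N = 1/1.0 = 1.0 years

1.0


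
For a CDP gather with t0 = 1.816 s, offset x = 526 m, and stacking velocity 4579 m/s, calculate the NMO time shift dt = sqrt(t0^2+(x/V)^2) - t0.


x/Vnmo = 526/4579 = 0.114872
(x/Vnmo)^2 = 0.013196
t0^2 = 3.297856
sqrt(3.297856 + 0.013196) = 1.81963
dt = 1.81963 - 1.816 = 0.00363

0.00363


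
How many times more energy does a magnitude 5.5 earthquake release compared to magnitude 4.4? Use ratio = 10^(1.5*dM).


M2 - M1 = 5.5 - 4.4 = 1.1
1.5 * 1.1 = 1.65
ratio = 10^1.65 = 44.67

44.67


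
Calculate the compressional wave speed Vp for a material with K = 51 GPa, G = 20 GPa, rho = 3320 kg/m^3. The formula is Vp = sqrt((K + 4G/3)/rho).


First compute the effective modulus:
K + 4G/3 = 51e9 + 4*20e9/3 = 77666666666.67 Pa
Then divide by density:
77666666666.67 / 3320 = 23393574.2972 Pa/(kg/m^3)
Take the square root:
Vp = sqrt(23393574.2972) = 4836.69 m/s

4836.69


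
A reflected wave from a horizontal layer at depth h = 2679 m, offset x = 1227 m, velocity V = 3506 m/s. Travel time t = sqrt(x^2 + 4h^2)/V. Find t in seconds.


x^2 + 4h^2 = 1227^2 + 4*2679^2 = 1505529 + 28708164 = 30213693
sqrt(30213693) = 5496.6984
t = 5496.6984 / 3506 = 1.5678 s

1.5678


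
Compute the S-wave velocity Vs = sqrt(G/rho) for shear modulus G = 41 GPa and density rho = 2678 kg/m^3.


Convert G to Pa: G = 41e9 Pa
Compute G/rho = 41e9 / 2678 = 15309932.7857
Vs = sqrt(15309932.7857) = 3912.79 m/s

3912.79


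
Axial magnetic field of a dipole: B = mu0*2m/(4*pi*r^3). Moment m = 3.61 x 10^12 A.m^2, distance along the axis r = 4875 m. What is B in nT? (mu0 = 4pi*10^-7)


m = 3.61 x 10^12 = 3610000000000 A.m^2
2m = 7220000000000 A.m^2
r^3 = 4875^3 = 115857421875
B = (4pi*10^-7) * 7220000000000 / (4*pi * 115857421875) * 1e9
= 9072919.583567 / 1455907301705.41 * 1e9
= 6231.7976 nT

6231.7976


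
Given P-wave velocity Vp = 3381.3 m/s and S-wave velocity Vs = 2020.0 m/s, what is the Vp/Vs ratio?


Vp/Vs = 3381.3 / 2020.0
= 1.6739

1.6739


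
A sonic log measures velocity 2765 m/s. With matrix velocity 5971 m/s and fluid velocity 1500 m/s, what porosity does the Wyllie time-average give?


1/V - 1/Vm = 1/2765 - 1/5971 = 0.00019419
1/Vf - 1/Vm = 1/1500 - 1/5971 = 0.00049919
phi = 0.00019419 / 0.00049919 = 0.389

0.389


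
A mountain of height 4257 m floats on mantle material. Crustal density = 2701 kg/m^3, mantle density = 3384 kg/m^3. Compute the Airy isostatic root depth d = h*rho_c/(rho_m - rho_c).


rho_m - rho_c = 3384 - 2701 = 683
d = 4257 * 2701 / 683
= 11498157 / 683
= 16834.78 m

16834.78


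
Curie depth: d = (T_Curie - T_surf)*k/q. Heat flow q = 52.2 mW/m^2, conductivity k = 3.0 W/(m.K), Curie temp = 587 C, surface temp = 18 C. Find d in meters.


T_Curie - T_surf = 587 - 18 = 569 C
Convert q to W/m^2: 52.2 mW/m^2 = 0.0522 W/m^2
d = 569 * 3.0 / 0.0522 = 32701.15 m

32701.15


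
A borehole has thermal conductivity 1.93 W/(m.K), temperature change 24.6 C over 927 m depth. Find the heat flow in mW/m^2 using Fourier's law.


q = k * dT / dz * 1000
= 1.93 * 24.6 / 927 * 1000
= 0.051217 * 1000
= 51.2168 mW/m^2

51.2168


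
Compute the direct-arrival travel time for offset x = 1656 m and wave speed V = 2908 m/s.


t = x / V
= 1656 / 2908
= 0.5695 s

0.5695


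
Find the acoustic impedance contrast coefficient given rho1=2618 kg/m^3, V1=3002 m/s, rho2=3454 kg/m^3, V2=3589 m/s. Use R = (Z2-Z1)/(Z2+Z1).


Z1 = 2618 * 3002 = 7859236
Z2 = 3454 * 3589 = 12396406
R = (12396406 - 7859236) / (12396406 + 7859236) = 4537170 / 20255642 = 0.224

0.224


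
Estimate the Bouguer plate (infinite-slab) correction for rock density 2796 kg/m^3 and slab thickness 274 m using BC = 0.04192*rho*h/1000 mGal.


BC = 0.04192 * rho * h / 1000
= 0.04192 * 2796 * 274 / 1000
= 32.1151 mGal

32.1151


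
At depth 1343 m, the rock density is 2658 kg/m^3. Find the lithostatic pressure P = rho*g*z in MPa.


P = rho * g * z / 1e6
= 2658 * 9.81 * 1343 / 1e6
= 35018698.14 / 1e6
= 35.0187 MPa

35.0187


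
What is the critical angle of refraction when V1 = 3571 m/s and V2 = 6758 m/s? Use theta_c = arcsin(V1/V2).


V1/V2 = 3571/6758 = 0.528411
theta_c = arcsin(0.528411) = 31.8981 degrees

31.8981


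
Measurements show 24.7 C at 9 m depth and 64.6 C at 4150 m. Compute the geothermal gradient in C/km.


dT = 64.6 - 24.7 = 39.9 C
dz = 4150 - 9 = 4141 m
gradient = dT/dz * 1000 = 39.9/4141 * 1000 = 9.6354 C/km

9.6354


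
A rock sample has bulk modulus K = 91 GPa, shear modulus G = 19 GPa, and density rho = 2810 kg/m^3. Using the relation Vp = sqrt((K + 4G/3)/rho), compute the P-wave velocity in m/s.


First compute the effective modulus:
K + 4G/3 = 91e9 + 4*19e9/3 = 116333333333.33 Pa
Then divide by density:
116333333333.33 / 2810 = 41399762.7521 Pa/(kg/m^3)
Take the square root:
Vp = sqrt(41399762.7521) = 6434.26 m/s

6434.26


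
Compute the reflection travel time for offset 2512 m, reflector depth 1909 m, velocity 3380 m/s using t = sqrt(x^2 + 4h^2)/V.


x^2 + 4h^2 = 2512^2 + 4*1909^2 = 6310144 + 14577124 = 20887268
sqrt(20887268) = 4570.2591
t = 4570.2591 / 3380 = 1.3521 s

1.3521


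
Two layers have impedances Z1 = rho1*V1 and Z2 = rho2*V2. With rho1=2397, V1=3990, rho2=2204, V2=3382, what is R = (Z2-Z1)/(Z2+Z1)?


Z1 = 2397 * 3990 = 9564030
Z2 = 2204 * 3382 = 7453928
R = (7453928 - 9564030) / (7453928 + 9564030) = -2110102 / 17017958 = -0.124

-0.124


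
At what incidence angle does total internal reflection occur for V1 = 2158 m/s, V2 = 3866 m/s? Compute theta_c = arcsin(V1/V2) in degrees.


V1/V2 = 2158/3866 = 0.5582
theta_c = arcsin(0.5582) = 33.9314 degrees

33.9314


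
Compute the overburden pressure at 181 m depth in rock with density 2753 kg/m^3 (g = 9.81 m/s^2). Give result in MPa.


P = rho * g * z / 1e6
= 2753 * 9.81 * 181 / 1e6
= 4888254.33 / 1e6
= 4.8883 MPa

4.8883


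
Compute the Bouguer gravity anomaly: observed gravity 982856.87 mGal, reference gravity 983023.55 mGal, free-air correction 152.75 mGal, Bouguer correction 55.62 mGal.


BA = g_obs - g_ref + FAC - BC
= 982856.87 - 983023.55 + 152.75 - 55.62
= -69.55 mGal

-69.55


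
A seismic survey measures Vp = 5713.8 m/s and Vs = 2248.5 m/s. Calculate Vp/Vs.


Vp/Vs = 5713.8 / 2248.5
= 2.5412

2.5412


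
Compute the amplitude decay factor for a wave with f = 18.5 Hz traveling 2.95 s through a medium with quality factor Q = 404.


pi*f*t/Q = pi*18.5*2.95/404 = 0.424387
A/A0 = exp(-0.424387) = 0.654171

0.654171


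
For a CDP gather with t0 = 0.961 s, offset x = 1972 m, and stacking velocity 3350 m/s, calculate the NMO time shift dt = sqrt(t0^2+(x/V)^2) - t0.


x/Vnmo = 1972/3350 = 0.588657
(x/Vnmo)^2 = 0.346517
t0^2 = 0.923521
sqrt(0.923521 + 0.346517) = 1.12696
dt = 1.12696 - 0.961 = 0.16596

0.16596


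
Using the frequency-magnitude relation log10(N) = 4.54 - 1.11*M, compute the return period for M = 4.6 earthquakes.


log10(N) = 4.54 - 1.11*4.6 = -0.566
N = 10^-0.566 = 0.271644
T = 1/N = 1/0.271644 = 3.6813 years

3.6813


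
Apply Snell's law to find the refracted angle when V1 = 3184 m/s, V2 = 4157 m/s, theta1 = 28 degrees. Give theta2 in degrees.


sin(theta1) = sin(28 deg) = 0.469472
sin(theta2) = V2/V1 * sin(theta1) = 4157/3184 * 0.469472 = 0.612938
theta2 = arcsin(0.612938) = 37.8022 degrees

37.8022


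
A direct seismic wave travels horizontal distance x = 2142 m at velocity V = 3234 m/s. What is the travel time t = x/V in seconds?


t = x / V
= 2142 / 3234
= 0.6623 s

0.6623


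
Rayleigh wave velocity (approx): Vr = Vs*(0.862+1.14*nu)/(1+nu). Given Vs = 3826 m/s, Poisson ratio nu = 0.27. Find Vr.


Numerator factor = 0.862 + 1.14*0.27 = 1.1698
Denominator = 1 + 0.27 = 1.27
Vr = 3826 * 1.1698 / 1.27 = 3524.14 m/s

3524.14


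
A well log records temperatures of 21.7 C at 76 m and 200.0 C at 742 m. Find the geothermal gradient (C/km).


dT = 200.0 - 21.7 = 178.3 C
dz = 742 - 76 = 666 m
gradient = dT/dz * 1000 = 178.3/666 * 1000 = 267.7177 C/km

267.7177


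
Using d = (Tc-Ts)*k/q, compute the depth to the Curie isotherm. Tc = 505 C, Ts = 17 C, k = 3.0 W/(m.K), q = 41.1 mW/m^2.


T_Curie - T_surf = 505 - 17 = 488 C
Convert q to W/m^2: 41.1 mW/m^2 = 0.0411 W/m^2
d = 488 * 3.0 / 0.0411 = 35620.44 m

35620.44
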